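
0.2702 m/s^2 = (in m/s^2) 0.2702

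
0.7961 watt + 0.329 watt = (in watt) 1.125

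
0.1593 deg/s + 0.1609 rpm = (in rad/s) 0.01963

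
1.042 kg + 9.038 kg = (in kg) 10.08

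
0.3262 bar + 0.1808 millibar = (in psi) 4.734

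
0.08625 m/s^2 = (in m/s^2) 0.08625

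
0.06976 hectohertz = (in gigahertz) 6.976e-09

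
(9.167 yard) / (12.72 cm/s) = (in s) 65.9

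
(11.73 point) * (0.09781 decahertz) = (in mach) 1.189e-05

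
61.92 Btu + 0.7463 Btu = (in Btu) 62.67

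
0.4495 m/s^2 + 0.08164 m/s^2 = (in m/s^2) 0.5311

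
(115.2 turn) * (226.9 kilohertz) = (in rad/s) 1.642e+08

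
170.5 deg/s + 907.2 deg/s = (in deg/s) 1078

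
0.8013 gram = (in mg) 801.3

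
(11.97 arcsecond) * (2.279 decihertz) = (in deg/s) 0.0007578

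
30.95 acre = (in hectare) 12.53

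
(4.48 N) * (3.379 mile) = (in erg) 2.436e+11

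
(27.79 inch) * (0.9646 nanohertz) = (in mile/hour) 1.523e-09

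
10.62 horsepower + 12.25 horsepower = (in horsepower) 22.87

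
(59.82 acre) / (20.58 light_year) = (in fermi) 1243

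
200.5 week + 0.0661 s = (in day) 1404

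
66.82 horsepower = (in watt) 4.983e+04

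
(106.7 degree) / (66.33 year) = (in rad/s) 8.903e-10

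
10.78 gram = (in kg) 0.01078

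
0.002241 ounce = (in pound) 0.0001401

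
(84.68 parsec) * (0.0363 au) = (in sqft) 1.527e+29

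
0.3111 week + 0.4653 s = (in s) 1.882e+05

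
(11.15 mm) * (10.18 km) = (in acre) 0.02805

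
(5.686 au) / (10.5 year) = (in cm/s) 2.569e+05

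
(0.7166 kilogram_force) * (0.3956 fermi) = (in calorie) 6.644e-16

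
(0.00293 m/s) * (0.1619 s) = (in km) 4.744e-07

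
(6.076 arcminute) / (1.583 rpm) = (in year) 3.381e-10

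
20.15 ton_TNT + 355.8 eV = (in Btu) 7.991e+07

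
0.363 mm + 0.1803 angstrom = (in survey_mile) 2.256e-07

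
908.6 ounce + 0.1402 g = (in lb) 56.79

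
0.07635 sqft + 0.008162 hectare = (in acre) 0.02017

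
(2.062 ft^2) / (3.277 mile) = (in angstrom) 3.632e+05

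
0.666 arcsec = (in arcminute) 0.0111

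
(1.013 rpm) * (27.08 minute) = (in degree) 9876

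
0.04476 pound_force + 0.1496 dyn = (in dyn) 1.991e+04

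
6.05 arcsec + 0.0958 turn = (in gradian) 38.32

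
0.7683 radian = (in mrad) 768.3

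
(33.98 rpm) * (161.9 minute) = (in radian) 3.457e+04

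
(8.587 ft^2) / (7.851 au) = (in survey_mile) 4.221e-16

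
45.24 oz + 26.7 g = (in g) 1309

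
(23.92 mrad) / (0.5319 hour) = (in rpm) 0.0001193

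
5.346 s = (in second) 5.346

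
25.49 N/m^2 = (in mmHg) 0.1912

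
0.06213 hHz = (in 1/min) 372.8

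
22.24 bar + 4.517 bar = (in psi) 388.1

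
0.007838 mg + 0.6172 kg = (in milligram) 6.172e+05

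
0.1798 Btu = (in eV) 1.184e+21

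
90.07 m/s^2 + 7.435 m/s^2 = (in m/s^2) 97.5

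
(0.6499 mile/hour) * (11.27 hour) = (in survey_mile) 7.324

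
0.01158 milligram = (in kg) 1.158e-08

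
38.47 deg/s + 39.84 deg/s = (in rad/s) 1.367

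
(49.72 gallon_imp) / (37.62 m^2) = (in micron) 6008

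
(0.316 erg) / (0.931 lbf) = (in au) 5.101e-20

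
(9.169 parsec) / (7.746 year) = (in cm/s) 1.158e+11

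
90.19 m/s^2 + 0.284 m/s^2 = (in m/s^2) 90.47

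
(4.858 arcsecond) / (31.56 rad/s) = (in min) 1.244e-08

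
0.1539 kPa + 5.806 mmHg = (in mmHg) 6.96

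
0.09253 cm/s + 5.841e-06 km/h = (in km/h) 0.003337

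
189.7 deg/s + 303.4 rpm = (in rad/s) 35.08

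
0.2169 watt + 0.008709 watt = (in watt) 0.2256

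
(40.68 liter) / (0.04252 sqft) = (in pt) 2.919e+04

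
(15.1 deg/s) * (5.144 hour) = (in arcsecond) 1.007e+09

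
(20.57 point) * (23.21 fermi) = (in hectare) 1.684e-20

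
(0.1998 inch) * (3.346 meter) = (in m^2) 0.01698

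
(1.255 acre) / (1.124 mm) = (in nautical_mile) 2440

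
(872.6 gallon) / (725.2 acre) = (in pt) 0.00319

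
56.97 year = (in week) 2971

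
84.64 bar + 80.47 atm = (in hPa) 1.662e+05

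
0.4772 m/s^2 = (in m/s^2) 0.4772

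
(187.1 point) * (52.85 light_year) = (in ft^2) 3.552e+17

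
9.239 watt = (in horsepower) 0.01239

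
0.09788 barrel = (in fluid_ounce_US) 526.2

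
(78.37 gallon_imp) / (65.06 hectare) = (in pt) 0.001552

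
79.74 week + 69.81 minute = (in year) 1.529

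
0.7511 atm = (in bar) 0.7611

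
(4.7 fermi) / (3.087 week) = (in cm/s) 2.517e-19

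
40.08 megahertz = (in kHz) 4.008e+04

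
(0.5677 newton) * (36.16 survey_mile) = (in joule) 3.304e+04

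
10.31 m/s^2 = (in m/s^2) 10.31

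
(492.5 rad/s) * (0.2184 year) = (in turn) 5.399e+08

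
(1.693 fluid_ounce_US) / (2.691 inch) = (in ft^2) 0.007885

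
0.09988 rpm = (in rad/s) 0.01046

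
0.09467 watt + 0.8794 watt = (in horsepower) 0.001306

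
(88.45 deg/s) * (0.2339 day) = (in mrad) 3.12e+07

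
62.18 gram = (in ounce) 2.193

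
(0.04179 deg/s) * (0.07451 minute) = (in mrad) 3.261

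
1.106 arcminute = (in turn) 5.12e-05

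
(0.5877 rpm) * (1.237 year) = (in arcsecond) 4.952e+11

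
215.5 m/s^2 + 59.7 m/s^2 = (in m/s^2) 275.2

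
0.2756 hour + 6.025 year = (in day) 2199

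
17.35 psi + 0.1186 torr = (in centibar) 119.6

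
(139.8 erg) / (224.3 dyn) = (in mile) 3.873e-06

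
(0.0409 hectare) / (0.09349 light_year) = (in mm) 4.624e-10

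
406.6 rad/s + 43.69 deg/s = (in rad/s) 407.4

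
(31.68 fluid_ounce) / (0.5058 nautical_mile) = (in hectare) 1e-10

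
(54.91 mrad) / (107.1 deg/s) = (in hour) 8.16e-06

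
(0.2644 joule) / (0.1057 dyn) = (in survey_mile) 155.4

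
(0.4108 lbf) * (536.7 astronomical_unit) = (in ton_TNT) 3.507e+04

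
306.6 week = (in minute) 3.091e+06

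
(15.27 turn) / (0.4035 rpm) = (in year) 7.2e-05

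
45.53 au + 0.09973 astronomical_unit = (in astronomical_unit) 45.63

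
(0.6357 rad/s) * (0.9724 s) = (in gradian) 39.35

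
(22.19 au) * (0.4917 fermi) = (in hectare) 1.632e-07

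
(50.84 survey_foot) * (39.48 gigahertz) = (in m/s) 6.118e+11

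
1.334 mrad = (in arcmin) 4.586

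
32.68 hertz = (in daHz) 3.268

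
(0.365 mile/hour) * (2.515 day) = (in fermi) 3.546e+19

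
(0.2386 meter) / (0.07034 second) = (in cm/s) 339.2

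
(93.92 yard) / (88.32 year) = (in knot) 5.994e-08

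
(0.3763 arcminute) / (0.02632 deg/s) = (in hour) 6.619e-05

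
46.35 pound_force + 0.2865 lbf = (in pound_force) 46.64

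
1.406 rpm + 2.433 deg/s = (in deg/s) 10.87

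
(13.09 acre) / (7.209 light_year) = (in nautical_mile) 4.194e-16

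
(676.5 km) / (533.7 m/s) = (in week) 0.002096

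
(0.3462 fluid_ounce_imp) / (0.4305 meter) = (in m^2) 2.285e-05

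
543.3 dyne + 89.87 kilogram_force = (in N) 881.3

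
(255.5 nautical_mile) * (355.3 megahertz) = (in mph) 3.761e+14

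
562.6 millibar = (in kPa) 56.26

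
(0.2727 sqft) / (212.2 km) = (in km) 1.194e-10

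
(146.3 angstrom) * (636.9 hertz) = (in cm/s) 0.0009318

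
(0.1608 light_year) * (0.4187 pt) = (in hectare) 2.247e+07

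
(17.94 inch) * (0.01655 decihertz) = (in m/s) 0.0007541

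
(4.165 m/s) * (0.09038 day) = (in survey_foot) 1.067e+05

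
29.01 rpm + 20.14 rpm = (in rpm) 49.15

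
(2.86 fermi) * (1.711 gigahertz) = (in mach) 1.437e-08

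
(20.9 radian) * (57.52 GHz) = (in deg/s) 6.888e+13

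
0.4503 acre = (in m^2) 1822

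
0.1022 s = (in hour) 2.839e-05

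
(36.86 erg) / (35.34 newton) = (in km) 1.043e-10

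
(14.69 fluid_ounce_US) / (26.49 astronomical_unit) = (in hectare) 1.096e-20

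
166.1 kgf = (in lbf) 366.2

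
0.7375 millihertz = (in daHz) 7.375e-05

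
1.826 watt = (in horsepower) 0.002449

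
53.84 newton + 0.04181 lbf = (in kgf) 5.509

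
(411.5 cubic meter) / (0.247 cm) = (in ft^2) 1.793e+06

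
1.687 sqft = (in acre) 3.873e-05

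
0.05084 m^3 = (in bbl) 0.3198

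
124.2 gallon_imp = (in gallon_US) 149.2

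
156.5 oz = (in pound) 9.781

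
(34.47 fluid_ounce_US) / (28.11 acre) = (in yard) 9.8e-09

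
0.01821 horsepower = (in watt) 13.58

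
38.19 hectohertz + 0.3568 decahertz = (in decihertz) 3.823e+04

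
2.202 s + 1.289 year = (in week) 67.21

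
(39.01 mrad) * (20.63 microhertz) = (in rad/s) 8.048e-07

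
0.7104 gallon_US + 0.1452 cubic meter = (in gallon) 39.07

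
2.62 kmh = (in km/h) 2.62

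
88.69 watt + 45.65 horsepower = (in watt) 3.413e+04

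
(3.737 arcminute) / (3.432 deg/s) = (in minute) 0.0003025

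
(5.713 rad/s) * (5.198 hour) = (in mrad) 1.069e+08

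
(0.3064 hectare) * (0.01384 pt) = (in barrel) 0.09409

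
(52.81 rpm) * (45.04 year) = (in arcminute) 2.7e+13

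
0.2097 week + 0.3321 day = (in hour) 43.2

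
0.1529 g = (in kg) 0.0001529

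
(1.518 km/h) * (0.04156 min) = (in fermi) 1.051e+15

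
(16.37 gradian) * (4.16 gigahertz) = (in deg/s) 6.129e+10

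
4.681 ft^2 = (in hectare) 4.349e-05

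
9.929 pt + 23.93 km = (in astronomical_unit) 1.6e-07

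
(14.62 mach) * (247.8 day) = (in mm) 1.066e+14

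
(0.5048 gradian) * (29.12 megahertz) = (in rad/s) 2.309e+05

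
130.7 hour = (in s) 4.705e+05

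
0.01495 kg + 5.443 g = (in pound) 0.04496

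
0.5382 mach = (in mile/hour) 409.9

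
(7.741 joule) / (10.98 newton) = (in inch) 27.76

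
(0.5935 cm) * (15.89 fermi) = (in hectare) 9.431e-21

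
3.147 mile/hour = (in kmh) 5.065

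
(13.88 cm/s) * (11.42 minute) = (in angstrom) 9.511e+11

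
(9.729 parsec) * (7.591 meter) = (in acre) 5.631e+14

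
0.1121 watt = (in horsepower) 0.0001503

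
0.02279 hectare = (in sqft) 2453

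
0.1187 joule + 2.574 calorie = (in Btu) 0.01032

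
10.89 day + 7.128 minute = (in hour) 261.5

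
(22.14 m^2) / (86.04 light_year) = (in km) 2.72e-20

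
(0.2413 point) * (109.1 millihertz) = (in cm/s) 0.0009287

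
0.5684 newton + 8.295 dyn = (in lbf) 0.1278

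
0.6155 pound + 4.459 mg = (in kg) 0.2792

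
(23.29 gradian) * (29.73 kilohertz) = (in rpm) 1.039e+05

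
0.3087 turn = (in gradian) 123.5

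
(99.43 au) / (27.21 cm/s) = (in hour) 1.518e+10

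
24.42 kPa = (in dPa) 2.442e+05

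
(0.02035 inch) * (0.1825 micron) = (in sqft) 1.015e-09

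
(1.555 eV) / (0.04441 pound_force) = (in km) 1.261e-21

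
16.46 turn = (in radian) 103.4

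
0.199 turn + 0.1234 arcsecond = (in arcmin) 4298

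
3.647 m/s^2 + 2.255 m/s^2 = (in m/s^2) 5.902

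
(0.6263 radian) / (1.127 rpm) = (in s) 5.307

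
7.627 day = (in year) 0.0209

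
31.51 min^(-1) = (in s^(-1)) 0.5252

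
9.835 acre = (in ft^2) 4.284e+05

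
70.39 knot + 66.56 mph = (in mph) 147.6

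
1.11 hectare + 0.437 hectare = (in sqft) 1.665e+05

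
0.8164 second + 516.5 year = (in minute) 2.715e+08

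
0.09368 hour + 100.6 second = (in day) 0.005068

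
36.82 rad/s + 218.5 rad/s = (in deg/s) 1.463e+04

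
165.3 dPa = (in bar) 0.0001653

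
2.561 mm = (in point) 7.26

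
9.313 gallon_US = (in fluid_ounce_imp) 1241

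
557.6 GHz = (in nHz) 5.576e+20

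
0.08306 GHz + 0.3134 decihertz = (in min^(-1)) 4.984e+09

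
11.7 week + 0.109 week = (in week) 11.81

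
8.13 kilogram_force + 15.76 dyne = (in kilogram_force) 8.13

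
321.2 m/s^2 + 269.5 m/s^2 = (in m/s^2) 590.7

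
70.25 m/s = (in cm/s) 7025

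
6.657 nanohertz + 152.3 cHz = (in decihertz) 15.23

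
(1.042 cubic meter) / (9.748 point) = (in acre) 0.07487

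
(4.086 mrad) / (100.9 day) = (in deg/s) 2.685e-08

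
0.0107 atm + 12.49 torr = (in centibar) 2.749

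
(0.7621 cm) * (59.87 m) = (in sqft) 4.911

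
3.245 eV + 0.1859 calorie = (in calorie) 0.1859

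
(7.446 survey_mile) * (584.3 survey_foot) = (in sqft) 2.297e+07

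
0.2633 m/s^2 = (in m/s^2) 0.2633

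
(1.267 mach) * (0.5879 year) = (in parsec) 2.592e-07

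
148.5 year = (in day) 5.42e+04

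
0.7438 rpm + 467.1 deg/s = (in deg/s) 471.6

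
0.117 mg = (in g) 0.000117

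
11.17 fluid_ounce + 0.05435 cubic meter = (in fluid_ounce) 1849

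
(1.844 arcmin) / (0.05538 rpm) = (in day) 1.071e-06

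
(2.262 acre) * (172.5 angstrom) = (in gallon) 0.04171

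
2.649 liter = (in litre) 2.649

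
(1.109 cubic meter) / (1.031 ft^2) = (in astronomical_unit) 7.74e-11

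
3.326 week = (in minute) 3.353e+04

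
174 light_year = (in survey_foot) 5.401e+18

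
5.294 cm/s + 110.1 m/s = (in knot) 214.1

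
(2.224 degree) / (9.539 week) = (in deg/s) 3.855e-07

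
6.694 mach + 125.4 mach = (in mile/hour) 1.006e+05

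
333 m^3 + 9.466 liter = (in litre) 3.33e+05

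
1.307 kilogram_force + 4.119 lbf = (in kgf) 3.175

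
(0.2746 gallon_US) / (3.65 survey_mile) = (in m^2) 1.77e-07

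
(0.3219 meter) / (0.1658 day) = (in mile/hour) 5.027e-05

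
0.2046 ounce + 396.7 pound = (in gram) 1.799e+05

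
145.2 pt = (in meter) 0.05122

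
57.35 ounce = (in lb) 3.584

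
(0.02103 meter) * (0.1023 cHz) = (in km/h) 7.745e-05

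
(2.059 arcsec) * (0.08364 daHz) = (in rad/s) 8.349e-06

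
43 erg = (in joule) 4.3e-06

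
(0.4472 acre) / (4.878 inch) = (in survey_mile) 9.076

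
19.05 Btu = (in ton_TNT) 4.804e-06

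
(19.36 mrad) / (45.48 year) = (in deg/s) 7.734e-10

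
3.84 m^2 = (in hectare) 0.000384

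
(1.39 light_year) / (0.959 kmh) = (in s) 4.937e+16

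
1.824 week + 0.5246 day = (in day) 13.29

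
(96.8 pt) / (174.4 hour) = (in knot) 1.057e-07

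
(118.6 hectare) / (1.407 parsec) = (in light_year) 2.887e-27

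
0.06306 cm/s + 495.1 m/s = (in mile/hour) 1108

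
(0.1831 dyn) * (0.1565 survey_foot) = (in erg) 0.8734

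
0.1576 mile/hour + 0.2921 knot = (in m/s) 0.2207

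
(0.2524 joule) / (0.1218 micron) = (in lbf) 4.659e+05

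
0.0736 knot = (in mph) 0.0847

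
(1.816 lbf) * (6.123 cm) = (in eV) 3.087e+18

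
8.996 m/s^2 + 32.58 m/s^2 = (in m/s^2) 41.58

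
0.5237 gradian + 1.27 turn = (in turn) 1.271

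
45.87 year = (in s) 1.447e+09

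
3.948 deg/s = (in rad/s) 0.06891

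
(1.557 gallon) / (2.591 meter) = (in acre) 5.621e-07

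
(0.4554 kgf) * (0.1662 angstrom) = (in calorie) 1.774e-11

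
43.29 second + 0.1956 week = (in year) 0.003753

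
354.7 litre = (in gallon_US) 93.7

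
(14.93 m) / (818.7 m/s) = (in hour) 5.066e-06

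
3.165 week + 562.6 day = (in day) 584.8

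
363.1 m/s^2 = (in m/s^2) 363.1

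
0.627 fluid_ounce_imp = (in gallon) 0.004706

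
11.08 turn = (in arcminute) 2.393e+05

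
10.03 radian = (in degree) 574.7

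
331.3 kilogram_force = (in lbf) 730.4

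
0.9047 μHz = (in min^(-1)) 5.428e-05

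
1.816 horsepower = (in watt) 1354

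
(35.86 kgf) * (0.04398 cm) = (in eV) 9.653e+17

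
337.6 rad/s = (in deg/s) 1.934e+04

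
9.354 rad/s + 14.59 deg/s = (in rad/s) 9.609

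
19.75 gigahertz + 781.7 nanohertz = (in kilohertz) 1.975e+07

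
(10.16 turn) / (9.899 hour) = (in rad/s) 0.001791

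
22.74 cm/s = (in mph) 0.5087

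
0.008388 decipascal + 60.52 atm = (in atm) 60.52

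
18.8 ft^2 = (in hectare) 0.0001747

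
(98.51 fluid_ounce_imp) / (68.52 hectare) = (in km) 4.085e-12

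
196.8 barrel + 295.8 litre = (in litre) 3.158e+04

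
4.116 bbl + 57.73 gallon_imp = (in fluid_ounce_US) 3.1e+04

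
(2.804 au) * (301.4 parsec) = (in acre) 9.64e+26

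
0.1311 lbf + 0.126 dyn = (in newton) 0.5832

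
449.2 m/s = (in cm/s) 4.492e+04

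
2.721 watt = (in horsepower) 0.003649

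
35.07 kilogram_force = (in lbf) 77.32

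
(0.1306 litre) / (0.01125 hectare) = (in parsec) 3.762e-23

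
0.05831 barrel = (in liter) 9.271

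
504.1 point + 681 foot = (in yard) 227.2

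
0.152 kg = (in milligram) 1.52e+05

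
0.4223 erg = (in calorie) 1.009e-08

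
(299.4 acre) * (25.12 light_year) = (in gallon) 7.607e+25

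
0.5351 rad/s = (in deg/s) 30.66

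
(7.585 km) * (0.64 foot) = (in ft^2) 1.593e+04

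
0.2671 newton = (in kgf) 0.02724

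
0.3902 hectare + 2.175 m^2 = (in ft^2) 4.202e+04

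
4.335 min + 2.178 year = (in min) 1.145e+06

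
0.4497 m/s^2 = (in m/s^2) 0.4497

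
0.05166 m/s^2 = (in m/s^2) 0.05166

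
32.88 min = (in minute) 32.88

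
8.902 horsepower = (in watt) 6638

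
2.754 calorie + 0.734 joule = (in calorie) 2.929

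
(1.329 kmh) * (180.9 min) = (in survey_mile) 2.49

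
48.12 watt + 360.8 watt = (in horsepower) 0.5484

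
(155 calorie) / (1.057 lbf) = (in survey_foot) 452.5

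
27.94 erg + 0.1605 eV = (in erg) 27.94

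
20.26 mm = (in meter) 0.02026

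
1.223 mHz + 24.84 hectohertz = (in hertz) 2484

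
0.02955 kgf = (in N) 0.2898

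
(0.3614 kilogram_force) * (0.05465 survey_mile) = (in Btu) 0.2954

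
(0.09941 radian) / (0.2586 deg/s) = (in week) 3.642e-05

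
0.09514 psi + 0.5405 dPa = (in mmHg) 4.921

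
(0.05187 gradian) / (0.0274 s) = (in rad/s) 0.02974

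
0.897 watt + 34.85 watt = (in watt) 35.75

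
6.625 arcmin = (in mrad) 1.927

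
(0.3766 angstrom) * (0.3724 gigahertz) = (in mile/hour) 0.03137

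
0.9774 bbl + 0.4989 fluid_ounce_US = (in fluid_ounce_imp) 5470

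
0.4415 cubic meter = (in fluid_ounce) 1.493e+04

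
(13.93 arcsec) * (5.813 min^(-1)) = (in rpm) 6.248e-05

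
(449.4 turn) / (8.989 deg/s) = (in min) 300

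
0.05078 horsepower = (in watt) 37.87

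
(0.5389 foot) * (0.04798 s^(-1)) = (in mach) 2.315e-05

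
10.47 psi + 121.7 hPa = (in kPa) 84.36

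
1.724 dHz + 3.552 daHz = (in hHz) 0.3569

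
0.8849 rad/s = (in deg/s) 50.7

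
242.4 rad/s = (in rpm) 2315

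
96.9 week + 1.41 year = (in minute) 1.718e+06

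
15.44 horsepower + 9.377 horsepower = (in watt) 1.851e+04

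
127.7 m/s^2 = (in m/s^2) 127.7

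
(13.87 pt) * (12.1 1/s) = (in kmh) 0.2131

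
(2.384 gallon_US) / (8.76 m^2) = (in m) 0.00103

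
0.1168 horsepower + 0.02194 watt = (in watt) 87.12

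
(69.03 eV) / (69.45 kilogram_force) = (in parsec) 5.263e-37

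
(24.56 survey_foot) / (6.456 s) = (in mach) 0.003405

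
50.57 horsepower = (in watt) 3.771e+04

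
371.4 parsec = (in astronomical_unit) 7.661e+07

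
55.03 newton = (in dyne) 5.503e+06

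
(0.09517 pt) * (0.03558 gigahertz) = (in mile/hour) 2672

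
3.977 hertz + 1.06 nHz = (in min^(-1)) 238.6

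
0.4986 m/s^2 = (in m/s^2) 0.4986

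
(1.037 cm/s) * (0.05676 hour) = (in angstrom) 2.119e+10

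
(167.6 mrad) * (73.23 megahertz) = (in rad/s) 1.227e+07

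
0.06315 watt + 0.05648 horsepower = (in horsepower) 0.05656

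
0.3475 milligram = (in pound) 7.661e-07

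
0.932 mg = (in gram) 0.000932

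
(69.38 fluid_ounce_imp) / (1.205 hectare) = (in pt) 0.0004637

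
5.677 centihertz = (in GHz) 5.677e-11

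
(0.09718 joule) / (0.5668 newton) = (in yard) 0.1875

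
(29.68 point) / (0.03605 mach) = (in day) 9.873e-09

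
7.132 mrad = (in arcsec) 1471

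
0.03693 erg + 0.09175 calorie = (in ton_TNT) 9.175e-11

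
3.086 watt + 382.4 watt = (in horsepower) 0.5169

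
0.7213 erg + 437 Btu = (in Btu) 437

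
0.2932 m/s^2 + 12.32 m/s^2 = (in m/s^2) 12.61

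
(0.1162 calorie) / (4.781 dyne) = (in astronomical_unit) 6.798e-08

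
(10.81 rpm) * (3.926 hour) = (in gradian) 1.019e+06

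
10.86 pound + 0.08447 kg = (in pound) 11.05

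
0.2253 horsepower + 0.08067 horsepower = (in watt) 228.2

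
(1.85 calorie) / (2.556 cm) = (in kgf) 30.88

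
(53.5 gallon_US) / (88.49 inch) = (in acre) 2.226e-05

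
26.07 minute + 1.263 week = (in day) 8.859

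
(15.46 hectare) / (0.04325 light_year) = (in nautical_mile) 2.04e-13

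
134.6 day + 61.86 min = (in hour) 3231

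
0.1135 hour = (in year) 1.296e-05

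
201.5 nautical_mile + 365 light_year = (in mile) 2.146e+15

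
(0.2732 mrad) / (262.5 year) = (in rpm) 3.151e-13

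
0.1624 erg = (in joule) 1.624e-08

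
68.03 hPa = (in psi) 0.9867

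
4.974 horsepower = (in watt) 3709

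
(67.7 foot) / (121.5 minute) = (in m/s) 0.002831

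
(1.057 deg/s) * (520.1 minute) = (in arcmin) 1.979e+06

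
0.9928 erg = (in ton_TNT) 2.373e-17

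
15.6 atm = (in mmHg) 1.186e+04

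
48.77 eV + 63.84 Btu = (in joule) 6.735e+04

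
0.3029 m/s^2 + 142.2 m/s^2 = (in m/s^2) 142.5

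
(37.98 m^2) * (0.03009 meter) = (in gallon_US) 301.9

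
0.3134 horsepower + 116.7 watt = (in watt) 350.4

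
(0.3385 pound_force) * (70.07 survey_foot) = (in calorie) 7.686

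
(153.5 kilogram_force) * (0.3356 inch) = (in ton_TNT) 3.067e-09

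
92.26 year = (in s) 2.91e+09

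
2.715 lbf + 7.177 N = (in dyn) 1.925e+06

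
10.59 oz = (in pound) 0.6619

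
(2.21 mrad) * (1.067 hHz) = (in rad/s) 0.2358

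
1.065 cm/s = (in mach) 3.128e-05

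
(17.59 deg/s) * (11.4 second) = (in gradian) 222.8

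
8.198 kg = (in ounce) 289.2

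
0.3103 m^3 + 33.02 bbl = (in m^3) 5.56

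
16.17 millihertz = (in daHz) 0.001617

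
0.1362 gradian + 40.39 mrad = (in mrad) 42.53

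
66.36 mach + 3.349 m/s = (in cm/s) 2.26e+06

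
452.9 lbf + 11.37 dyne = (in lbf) 452.9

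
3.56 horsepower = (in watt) 2655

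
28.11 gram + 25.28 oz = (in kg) 0.7448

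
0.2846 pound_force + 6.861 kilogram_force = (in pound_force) 15.41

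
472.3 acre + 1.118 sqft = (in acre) 472.3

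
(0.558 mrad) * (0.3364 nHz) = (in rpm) 1.793e-12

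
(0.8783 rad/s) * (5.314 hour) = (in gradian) 1.07e+06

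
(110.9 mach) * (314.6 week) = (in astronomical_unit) 48.03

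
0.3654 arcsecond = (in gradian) 0.0001128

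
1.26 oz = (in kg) 0.03572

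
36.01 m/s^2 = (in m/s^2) 36.01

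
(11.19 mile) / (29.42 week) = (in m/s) 0.001012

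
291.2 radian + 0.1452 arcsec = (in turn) 46.35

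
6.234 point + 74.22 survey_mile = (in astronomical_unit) 7.984e-07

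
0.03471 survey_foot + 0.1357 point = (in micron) 1.063e+04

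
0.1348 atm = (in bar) 0.1366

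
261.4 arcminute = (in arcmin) 261.4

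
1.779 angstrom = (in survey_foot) 5.837e-10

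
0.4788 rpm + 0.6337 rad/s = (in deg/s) 39.18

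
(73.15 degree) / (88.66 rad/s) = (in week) 2.381e-08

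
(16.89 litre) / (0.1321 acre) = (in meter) 3.159e-05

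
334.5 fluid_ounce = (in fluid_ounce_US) 334.5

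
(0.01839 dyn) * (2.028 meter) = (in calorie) 8.914e-08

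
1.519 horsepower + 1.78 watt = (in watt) 1134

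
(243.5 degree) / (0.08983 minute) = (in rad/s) 0.7885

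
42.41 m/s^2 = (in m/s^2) 42.41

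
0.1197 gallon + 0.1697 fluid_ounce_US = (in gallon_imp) 0.1008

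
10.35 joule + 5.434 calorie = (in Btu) 0.03136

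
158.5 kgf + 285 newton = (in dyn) 1.839e+08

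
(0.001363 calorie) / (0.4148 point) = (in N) 38.97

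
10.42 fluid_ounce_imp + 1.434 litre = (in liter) 1.73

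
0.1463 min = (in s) 8.778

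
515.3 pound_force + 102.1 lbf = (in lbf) 617.4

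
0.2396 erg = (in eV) 1.495e+11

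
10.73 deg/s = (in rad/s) 0.1873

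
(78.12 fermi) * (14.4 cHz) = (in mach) 3.304e-17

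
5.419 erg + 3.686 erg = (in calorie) 2.176e-07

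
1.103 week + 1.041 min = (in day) 7.722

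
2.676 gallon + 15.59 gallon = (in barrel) 0.4349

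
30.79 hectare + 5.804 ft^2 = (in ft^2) 3.314e+06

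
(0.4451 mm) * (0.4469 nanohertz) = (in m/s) 1.989e-13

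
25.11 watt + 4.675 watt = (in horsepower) 0.03994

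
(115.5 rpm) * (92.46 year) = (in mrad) 3.527e+13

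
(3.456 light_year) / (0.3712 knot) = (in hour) 4.756e+13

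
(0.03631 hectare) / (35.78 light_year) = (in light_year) 1.134e-31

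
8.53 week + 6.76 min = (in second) 5.159e+06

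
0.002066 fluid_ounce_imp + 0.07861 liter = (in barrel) 0.0004948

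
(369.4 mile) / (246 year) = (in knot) 0.000149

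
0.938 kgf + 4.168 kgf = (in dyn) 5.007e+06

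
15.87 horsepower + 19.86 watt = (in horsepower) 15.9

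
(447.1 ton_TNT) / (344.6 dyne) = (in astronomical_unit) 3629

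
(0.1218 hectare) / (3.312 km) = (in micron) 3.678e+05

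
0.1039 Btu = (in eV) 6.842e+20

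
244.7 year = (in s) 7.717e+09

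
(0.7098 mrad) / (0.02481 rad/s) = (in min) 0.0004768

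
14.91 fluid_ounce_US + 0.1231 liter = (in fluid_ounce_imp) 19.85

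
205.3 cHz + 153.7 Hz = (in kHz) 0.1558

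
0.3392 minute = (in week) 3.365e-05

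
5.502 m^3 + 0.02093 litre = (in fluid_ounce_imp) 1.936e+05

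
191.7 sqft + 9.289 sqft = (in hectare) 0.001867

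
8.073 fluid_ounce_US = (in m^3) 0.0002387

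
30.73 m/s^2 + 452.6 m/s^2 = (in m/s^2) 483.3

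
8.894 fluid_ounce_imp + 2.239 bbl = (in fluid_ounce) 1.205e+04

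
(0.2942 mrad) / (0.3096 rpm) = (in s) 0.009074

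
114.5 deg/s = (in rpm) 19.08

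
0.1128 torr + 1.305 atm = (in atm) 1.305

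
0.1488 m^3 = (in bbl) 0.9359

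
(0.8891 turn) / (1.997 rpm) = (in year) 8.471e-07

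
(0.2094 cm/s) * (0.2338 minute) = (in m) 0.02937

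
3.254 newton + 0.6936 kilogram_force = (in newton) 10.06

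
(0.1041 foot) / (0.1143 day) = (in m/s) 3.213e-06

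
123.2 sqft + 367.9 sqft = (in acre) 0.01127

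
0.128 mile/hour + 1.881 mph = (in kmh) 3.233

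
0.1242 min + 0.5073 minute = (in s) 37.89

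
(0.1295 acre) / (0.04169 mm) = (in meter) 1.257e+07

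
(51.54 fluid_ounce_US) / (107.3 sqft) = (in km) 1.529e-07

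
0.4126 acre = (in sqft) 1.797e+04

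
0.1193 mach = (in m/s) 40.62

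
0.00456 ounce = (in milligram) 129.3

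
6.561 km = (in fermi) 6.561e+18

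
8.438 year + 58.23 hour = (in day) 3082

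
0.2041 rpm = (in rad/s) 0.02137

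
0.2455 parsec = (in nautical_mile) 4.09e+12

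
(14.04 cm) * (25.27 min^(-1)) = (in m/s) 0.05913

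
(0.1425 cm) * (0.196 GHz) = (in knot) 5.429e+05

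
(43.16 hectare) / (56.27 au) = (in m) 5.127e-08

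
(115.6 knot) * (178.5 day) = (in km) 9.172e+05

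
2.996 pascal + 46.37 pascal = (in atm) 0.0004872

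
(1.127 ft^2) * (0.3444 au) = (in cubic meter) 5.394e+09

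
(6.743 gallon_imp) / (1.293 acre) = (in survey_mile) 3.64e-09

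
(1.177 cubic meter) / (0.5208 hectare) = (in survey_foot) 0.0007415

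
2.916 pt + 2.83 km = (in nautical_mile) 1.528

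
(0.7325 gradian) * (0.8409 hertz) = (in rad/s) 0.009675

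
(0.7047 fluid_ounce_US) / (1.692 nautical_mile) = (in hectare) 6.651e-13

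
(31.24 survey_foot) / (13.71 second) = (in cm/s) 69.45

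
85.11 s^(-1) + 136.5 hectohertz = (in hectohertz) 137.4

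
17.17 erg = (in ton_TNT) 4.104e-16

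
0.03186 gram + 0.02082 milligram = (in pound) 7.029e-05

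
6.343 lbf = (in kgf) 2.877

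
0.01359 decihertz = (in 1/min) 0.08154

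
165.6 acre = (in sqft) 7.214e+06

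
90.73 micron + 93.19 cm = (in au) 6.23e-12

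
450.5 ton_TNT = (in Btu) 1.787e+09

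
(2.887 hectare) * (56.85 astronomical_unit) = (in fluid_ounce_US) 8.302e+21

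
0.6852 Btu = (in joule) 722.9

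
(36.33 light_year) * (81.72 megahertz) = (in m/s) 2.809e+25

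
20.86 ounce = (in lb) 1.304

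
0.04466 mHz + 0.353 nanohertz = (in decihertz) 0.0004466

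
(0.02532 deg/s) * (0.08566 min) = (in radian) 0.002271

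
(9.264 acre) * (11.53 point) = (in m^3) 152.5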